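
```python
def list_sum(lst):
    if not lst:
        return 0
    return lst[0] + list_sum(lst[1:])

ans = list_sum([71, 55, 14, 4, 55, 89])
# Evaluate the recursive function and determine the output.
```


list_sum([71, 55, 14, 4, 55, 89])
= 71 + list_sum([55, 14, 4, 55, 89])
= 71 + 55 + list_sum([14, 4, 55, 89])
= 71 + 55 + 14 + list_sum([4, 55, 89])
= 71 + 55 + 14 + 4 + list_sum([55, 89])
= 71 + 55 + 14 + 4 + 55 + list_sum([89])
= 71 + 55 + 14 + 4 + 55 + 89 + list_sum([])
= 71 + 55 + 14 + 4 + 55 + 89 + 0
= 288


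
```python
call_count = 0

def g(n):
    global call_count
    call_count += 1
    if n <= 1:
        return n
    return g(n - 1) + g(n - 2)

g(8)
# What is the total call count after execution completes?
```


g(8) calls g(7) and g(6); each non-base call branches into two more.
Let C(k) = total number of calls made by g(k), including the call to g(k) itself.
Base cases: C(0) = 1, C(1) = 1
Recurrence: C(k) = 1 + C(k-1) + C(k-2)
  C(2) = 1 + C(1) + C(0) = 1 + 1 + 1 = 3
  C(3) = 1 + C(2) + C(1) = 1 + 3 + 1 = 5
  C(4) = 1 + C(3) + C(2) = 1 + 5 + 3 = 9
  C(5) = 1 + C(4) + C(3) = 1 + 9 + 5 = 15
  C(6) = 1 + C(5) + C(4) = 1 + 15 + 9 = 25
  C(7) = 1 + C(6) + C(5) = 1 + 25 + 15 = 41
  C(8) = 1 + C(7) + C(6) = 1 + 41 + 25 = 67
Total calls = C(8) = 67


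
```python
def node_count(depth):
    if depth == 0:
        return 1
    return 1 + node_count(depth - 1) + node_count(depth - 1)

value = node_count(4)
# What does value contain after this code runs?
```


node_count(4)
= 1 + node_count(3) + node_count(3)
= 1 + 2 * node_count(3)
node_count(k) = 2^(k+1) - 1
node_count(0) = 1
node_count(1) = 3
node_count(2) = 7
node_count(3) = 15
node_count(4) = 31
node_count(4) = 2^5 - 1 = 31


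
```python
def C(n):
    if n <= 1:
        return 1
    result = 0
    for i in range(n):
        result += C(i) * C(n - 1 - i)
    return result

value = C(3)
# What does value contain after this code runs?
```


C(3)
= sum of C(i) * C(3-1-i) for i in 0..2
First compute sub-values bottom-up:
  C(0) = 1, C(1) = 1
  C(2) = 1*1 + 1*1 = 2
Now C(3):
  C(0)*C(2) = 1*2 = 2
  C(1)*C(1) = 1*1 = 1
  C(2)*C(0) = 2*1 = 2
= 2 + 1 + 2
= 5


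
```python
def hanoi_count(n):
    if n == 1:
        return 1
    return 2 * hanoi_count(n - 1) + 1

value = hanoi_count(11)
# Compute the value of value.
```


hanoi_count(11)
= 2 * hanoi_count(10) + 1
= 2 * (2 * hanoi_count(9) + 1) + 1
= 2 * (2 * (2 * hanoi_count(8) + 1) + 1) + 1
= 2 * (2 * (2 * (2 * hanoi_count(7) + 1) + 1) + 1) + 1
= 2 * (2 * (2 * (2 * (2 * hanoi_count(6) + 1) + 1) + 1) + 1) + 1
= 2 * (2 * (2 * (2 * (2 * (2 * hanoi_count(5) + 1) + 1) + 1) + 1) + 1) + 1
= 2 * (2 * (2 * (2 * (2 * (2 * (2 * hanoi_count(4) + 1) + 1) + 1) + 1) + 1) + 1) + 1
= 2 * (2 * (2 * (2 * (2 * (2 * (2 * (2 * hanoi_count(3) + 1) + 1) + 1) + 1) + 1) + 1) + 1) + 1
= 2 * (2 * (2 * (2 * (2 * (2 * (2 * (2 * (2 * hanoi_count(2) + 1) + 1) + 1) + 1) + 1) + 1) + 1) + 1) + 1
= 2 * (2 * (2 * (2 * (2 * (2 * (2 * (2 * (2 * (2 * hanoi_count(1) + 1) + 1) + 1) + 1) + 1) + 1) + 1) + 1) + 1) + 1
Now compute bottom-up:
hanoi_count(1) = 1
hanoi_count(2) = 2 * 1 + 1 = 3
hanoi_count(3) = 2 * 3 + 1 = 7
hanoi_count(4) = 2 * 7 + 1 = 15
hanoi_count(5) = 2 * 15 + 1 = 31
hanoi_count(6) = 2 * 31 + 1 = 63
hanoi_count(7) = 2 * 63 + 1 = 127
hanoi_count(8) = 2 * 127 + 1 = 255
hanoi_count(9) = 2 * 255 + 1 = 511
hanoi_count(10) = 2 * 511 + 1 = 1023
hanoi_count(11) = 2 * 1023 + 1 = 2047
= 2047


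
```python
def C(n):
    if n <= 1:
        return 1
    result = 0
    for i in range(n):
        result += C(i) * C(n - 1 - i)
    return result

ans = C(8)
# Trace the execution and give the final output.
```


C(8)
= sum of C(i) * C(8-1-i) for i in 0..7
First compute sub-values bottom-up:
  C(0) = 1, C(1) = 1
  C(2) = 1*1 + 1*1 = 2
  C(3) = 1*2 + 1*1 + 2*1 = 5
  C(4) = 1*5 + 1*2 + 2*1 + 5*1 = 14
  C(5) = 1*14 + 1*5 + 2*2 + 5*1 + 14*1 = 42
  C(6) = 1*42 + 1*14 + 2*5 + 5*2 + 14*1 + 42*1 = 132
  C(7) = 1*132 + 1*42 + 2*14 + 5*5 + 14*2 + 42*1 + 132*1 = 429
Now C(8):
  C(0)*C(7) = 1*429 = 429
  C(1)*C(6) = 1*132 = 132
  C(2)*C(5) = 2*42 = 84
  C(3)*C(4) = 5*14 = 70
  C(4)*C(3) = 14*5 = 70
  C(5)*C(2) = 42*2 = 84
  C(6)*C(1) = 132*1 = 132
  C(7)*C(0) = 429*1 = 429
= 429 + 132 + 84 + 70 + 70 + 84 + 132 + 429
= 1430


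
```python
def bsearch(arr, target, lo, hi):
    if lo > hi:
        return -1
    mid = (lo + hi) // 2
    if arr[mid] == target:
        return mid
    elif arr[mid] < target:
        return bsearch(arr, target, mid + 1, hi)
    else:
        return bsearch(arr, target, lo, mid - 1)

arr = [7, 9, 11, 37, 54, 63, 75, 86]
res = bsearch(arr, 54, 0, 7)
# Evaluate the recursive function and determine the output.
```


bsearch(arr, 54, 0, 7)
lo=0, hi=7, mid=3, arr[mid]=37
37 < 54, search right half
lo=4, hi=7, mid=5, arr[mid]=63
63 > 54, search left half
lo=4, hi=4, mid=4, arr[mid]=54
arr[4] == 54, found at index 4
= 4


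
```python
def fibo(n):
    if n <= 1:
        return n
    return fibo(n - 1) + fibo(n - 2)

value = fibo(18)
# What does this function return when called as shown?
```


fibo(18)
= fibo(17) + fibo(16)
= (fibo(16) + fibo(15)) + fibo(16)
Computing bottom-up: fibo(0)=0, fibo(1)=1, fibo(2)=1, fibo(3)=2, fibo(4)=3, fibo(5)=5, fibo(6)=8, fibo(7)=13, fibo(8)=21, fibo(9)=34, fibo(10)=55, fibo(11)=89, fibo(12)=144, fibo(13)=233, fibo(14)=377, fibo(15)=610, fibo(16)=987, fibo(17)=1597, fibo(18)=2584
= 2584


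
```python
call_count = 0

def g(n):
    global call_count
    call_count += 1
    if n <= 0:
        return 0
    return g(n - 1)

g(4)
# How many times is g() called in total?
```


g(4) calls g(3) calls ... calls g(0)
Total calls: 4 + 1 (for base case) = 5


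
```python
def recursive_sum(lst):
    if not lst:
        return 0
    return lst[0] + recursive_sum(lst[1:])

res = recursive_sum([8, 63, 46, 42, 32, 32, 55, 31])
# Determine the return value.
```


recursive_sum([8, 63, 46, 42, 32, 32, 55, 31])
= 8 + recursive_sum([63, 46, 42, 32, 32, 55, 31])
= 8 + 63 + recursive_sum([46, 42, 32, 32, 55, 31])
= 8 + 63 + 46 + recursive_sum([42, 32, 32, 55, 31])
= 8 + 63 + 46 + 42 + recursive_sum([32, 32, 55, 31])
= 8 + 63 + 46 + 42 + 32 + recursive_sum([32, 55, 31])
= 8 + 63 + 46 + 42 + 32 + 32 + recursive_sum([55, 31])
= 8 + 63 + 46 + 42 + 32 + 32 + 55 + recursive_sum([31])
= 8 + 63 + 46 + 42 + 32 + 32 + 55 + 31 + recursive_sum([])
= 8 + 63 + 46 + 42 + 32 + 32 + 55 + 31 + 0
= 309


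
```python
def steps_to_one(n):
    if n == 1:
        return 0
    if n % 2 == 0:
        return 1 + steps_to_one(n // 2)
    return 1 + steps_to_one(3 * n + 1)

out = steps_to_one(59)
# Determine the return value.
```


steps_to_one(59)
59 is odd -> 3*59+1 = 178 -> steps_to_one(178)
178 is even -> steps_to_one(89)
89 is odd -> 3*89+1 = 268 -> steps_to_one(268)
268 is even -> steps_to_one(134)
134 is even -> steps_to_one(67)
67 is odd -> 3*67+1 = 202 -> steps_to_one(202)
202 is even -> steps_to_one(101)
101 is odd -> 3*101+1 = 304 -> steps_to_one(304)
304 is even -> steps_to_one(152)
152 is even -> steps_to_one(76)
76 is even -> steps_to_one(38)
38 is even -> steps_to_one(19)
19 is odd -> 3*19+1 = 58 -> steps_to_one(58)
58 is even -> steps_to_one(29)
29 is odd -> 3*29+1 = 88 -> steps_to_one(88)
88 is even -> steps_to_one(44)
44 is even -> steps_to_one(22)
22 is even -> steps_to_one(11)
11 is odd -> 3*11+1 = 34 -> steps_to_one(34)
34 is even -> steps_to_one(17)
17 is odd -> 3*17+1 = 52 -> steps_to_one(52)
52 is even -> steps_to_one(26)
26 is even -> steps_to_one(13)
13 is odd -> 3*13+1 = 40 -> steps_to_one(40)
40 is even -> steps_to_one(20)
20 is even -> steps_to_one(10)
10 is even -> steps_to_one(5)
5 is odd -> 3*5+1 = 16 -> steps_to_one(16)
16 is even -> steps_to_one(8)
8 is even -> steps_to_one(4)
4 is even -> steps_to_one(2)
2 is even -> steps_to_one(1)
Reached 1 after 32 steps
= 32


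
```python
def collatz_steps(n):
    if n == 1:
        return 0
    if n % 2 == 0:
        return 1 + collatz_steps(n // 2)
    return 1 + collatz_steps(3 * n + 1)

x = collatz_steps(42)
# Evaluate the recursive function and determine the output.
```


collatz_steps(42)
42 is even -> collatz_steps(21)
21 is odd -> 3*21+1 = 64 -> collatz_steps(64)
64 is even -> collatz_steps(32)
32 is even -> collatz_steps(16)
16 is even -> collatz_steps(8)
8 is even -> collatz_steps(4)
4 is even -> collatz_steps(2)
2 is even -> collatz_steps(1)
Reached 1 after 8 steps
= 8


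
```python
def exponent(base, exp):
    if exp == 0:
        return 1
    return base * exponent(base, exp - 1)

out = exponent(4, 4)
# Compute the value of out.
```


exponent(4, 4)
= 4 * exponent(4, 3)
= 4 * 4 * exponent(4, 2)
= 4 * 4 * 4 * exponent(4, 1)
= 4 * 4 * 4 * 4 * exponent(4, 0)
= 4 * 4 * 4 * 4 * 1
= 256


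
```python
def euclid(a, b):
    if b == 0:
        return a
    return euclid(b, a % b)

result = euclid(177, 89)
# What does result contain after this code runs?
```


euclid(177, 89)
= euclid(89, 177 % 89) = euclid(89, 88)
= euclid(88, 89 % 88) = euclid(88, 1)
= euclid(1, 88 % 1) = euclid(1, 0)
b == 0, return a = 1


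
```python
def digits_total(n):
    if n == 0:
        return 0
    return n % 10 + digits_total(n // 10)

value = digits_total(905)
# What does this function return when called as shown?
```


digits_total(905)
= 5 + digits_total(90)
= 5 + 0 + digits_total(9)
= 5 + 0 + 9 + digits_total(0)
= 5 + 0 + 9 + 0
= 14


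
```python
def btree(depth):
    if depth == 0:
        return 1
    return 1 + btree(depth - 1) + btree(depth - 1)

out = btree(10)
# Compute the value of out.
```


btree(10)
= 1 + btree(9) + btree(9)
= 1 + 2 * btree(9)
btree(k) = 2^(k+1) - 1
btree(0) = 1
btree(1) = 3
btree(2) = 7
btree(3) = 15
btree(4) = 31
btree(10) = 2^11 - 1 = 2047


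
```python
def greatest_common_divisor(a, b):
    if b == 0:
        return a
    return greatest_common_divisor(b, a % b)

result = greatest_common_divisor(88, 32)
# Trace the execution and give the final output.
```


greatest_common_divisor(88, 32)
= greatest_common_divisor(32, 88 % 32) = greatest_common_divisor(32, 24)
= greatest_common_divisor(24, 32 % 24) = greatest_common_divisor(24, 8)
= greatest_common_divisor(8, 24 % 8) = greatest_common_divisor(8, 0)
b == 0, return a = 8


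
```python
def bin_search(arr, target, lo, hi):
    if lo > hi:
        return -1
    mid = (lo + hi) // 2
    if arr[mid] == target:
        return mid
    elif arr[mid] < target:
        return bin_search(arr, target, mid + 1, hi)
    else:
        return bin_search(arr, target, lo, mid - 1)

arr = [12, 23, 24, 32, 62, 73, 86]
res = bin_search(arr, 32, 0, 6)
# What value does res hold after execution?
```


bin_search(arr, 32, 0, 6)
lo=0, hi=6, mid=3, arr[mid]=32
arr[3] == 32, found at index 3
= 3


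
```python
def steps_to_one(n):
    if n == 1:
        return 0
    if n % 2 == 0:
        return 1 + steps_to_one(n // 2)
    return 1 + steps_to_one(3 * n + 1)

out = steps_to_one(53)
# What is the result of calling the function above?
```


steps_to_one(53)
53 is odd -> 3*53+1 = 160 -> steps_to_one(160)
160 is even -> steps_to_one(80)
80 is even -> steps_to_one(40)
40 is even -> steps_to_one(20)
20 is even -> steps_to_one(10)
10 is even -> steps_to_one(5)
5 is odd -> 3*5+1 = 16 -> steps_to_one(16)
16 is even -> steps_to_one(8)
8 is even -> steps_to_one(4)
4 is even -> steps_to_one(2)
2 is even -> steps_to_one(1)
Reached 1 after 11 steps
= 11


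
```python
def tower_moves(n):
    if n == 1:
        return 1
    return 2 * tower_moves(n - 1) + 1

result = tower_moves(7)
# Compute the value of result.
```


tower_moves(7)
= 2 * tower_moves(6) + 1
= 2 * (2 * tower_moves(5) + 1) + 1
= 2 * (2 * (2 * tower_moves(4) + 1) + 1) + 1
= 2 * (2 * (2 * (2 * tower_moves(3) + 1) + 1) + 1) + 1
= 2 * (2 * (2 * (2 * (2 * tower_moves(2) + 1) + 1) + 1) + 1) + 1
= 2 * (2 * (2 * (2 * (2 * (2 * tower_moves(1) + 1) + 1) + 1) + 1) + 1) + 1
Now compute bottom-up:
tower_moves(1) = 1
tower_moves(2) = 2 * 1 + 1 = 3
tower_moves(3) = 2 * 3 + 1 = 7
tower_moves(4) = 2 * 7 + 1 = 15
tower_moves(5) = 2 * 15 + 1 = 31
tower_moves(6) = 2 * 31 + 1 = 63
tower_moves(7) = 2 * 63 + 1 = 127
= 127


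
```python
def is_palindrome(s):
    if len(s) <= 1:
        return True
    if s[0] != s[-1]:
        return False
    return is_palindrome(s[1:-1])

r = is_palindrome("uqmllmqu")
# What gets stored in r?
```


is_palindrome("uqmllmqu")
"uqmllmqu": s[0]='u' == s[-1]='u' -> is_palindrome("qmllmq")
"qmllmq": s[0]='q' == s[-1]='q' -> is_palindrome("mllm")
"mllm": s[0]='m' == s[-1]='m' -> is_palindrome("ll")
"ll": s[0]='l' == s[-1]='l' -> is_palindrome("")
"": len <= 1 -> True
= True


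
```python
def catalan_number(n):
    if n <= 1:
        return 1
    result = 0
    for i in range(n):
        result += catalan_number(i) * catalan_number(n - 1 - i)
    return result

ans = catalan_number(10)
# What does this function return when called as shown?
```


catalan_number(10)
= sum of catalan_number(i) * catalan_number(10-1-i) for i in 0..9
First compute sub-values bottom-up:
  catalan_number(0) = 1, catalan_number(1) = 1
  catalan_number(2) = 1*1 + 1*1 = 2
  catalan_number(3) = 1*2 + 1*1 + 2*1 = 5
  catalan_number(4) = 1*5 + 1*2 + 2*1 + 5*1 = 14
  catalan_number(5) = 1*14 + 1*5 + 2*2 + 5*1 + 14*1 = 42
  catalan_number(6) = 1*42 + 1*14 + 2*5 + 5*2 + 14*1 + 42*1 = 132
  catalan_number(7) = 1*132 + 1*42 + 2*14 + 5*5 + 14*2 + 42*1 + 132*1 = 429
  catalan_number(8) = 1*429 + 1*132 + 2*42 + 5*14 + 14*5 + 42*2 + 132*1 + 429*1 = 1430
  catalan_number(9) = 1*1430 + 1*429 + 2*132 + 5*42 + 14*14 + 42*5 + 132*2 + 429*1 + 1430*1 = 4862
Now catalan_number(10):
  catalan_number(0)*catalan_number(9) = 1*4862 = 4862
  catalan_number(1)*catalan_number(8) = 1*1430 = 1430
  catalan_number(2)*catalan_number(7) = 2*429 = 858
  catalan_number(3)*catalan_number(6) = 5*132 = 660
  catalan_number(4)*catalan_number(5) = 14*42 = 588
  catalan_number(5)*catalan_number(4) = 42*14 = 588
  catalan_number(6)*catalan_number(3) = 132*5 = 660
  catalan_number(7)*catalan_number(2) = 429*2 = 858
  catalan_number(8)*catalan_number(1) = 1430*1 = 1430
  catalan_number(9)*catalan_number(0) = 4862*1 = 4862
= 4862 + 1430 + 858 + 660 + 588 + 588 + 660 + 858 + 1430 + 4862
= 16796


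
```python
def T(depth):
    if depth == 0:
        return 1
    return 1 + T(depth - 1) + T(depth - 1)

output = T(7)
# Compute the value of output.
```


T(7)
= 1 + T(6) + T(6)
= 1 + 2 * T(6)
T(k) = 2^(k+1) - 1
T(0) = 1
T(1) = 3
T(2) = 7
T(3) = 15
T(4) = 31
T(7) = 2^8 - 1 = 255


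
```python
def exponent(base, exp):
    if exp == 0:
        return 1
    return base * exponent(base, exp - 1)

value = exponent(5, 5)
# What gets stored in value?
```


exponent(5, 5)
= 5 * exponent(5, 4)
= 5 * 5 * exponent(5, 3)
= 5 * 5 * 5 * exponent(5, 2)
= 5 * 5 * 5 * 5 * exponent(5, 1)
= 5 * 5 * 5 * 5 * 5 * exponent(5, 0)
= 5 * 5 * 5 * 5 * 5 * 1
= 3125


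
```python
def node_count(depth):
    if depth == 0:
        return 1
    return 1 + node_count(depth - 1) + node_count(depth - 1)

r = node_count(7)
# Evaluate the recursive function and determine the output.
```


node_count(7)
= 1 + node_count(6) + node_count(6)
= 1 + 2 * node_count(6)
node_count(k) = 2^(k+1) - 1
node_count(0) = 1
node_count(1) = 3
node_count(2) = 7
node_count(3) = 15
node_count(4) = 31
node_count(7) = 2^8 - 1 = 255


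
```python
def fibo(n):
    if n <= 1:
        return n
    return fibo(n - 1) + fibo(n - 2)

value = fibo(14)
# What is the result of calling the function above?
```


fibo(14)
= fibo(13) + fibo(12)
= (fibo(12) + fibo(11)) + fibo(12)
Computing bottom-up: fibo(0)=0, fibo(1)=1, fibo(2)=1, fibo(3)=2, fibo(4)=3, fibo(5)=5, fibo(6)=8, fibo(7)=13, fibo(8)=21, fibo(9)=34, fibo(10)=55, fibo(11)=89, fibo(12)=144, fibo(13)=233, fibo(14)=377
= 377


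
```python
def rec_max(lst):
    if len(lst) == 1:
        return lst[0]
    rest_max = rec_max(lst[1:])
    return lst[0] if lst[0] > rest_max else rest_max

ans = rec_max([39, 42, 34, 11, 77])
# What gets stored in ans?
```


rec_max([39, 42, 34, 11, 77])
= compare 39 with rec_max([42, 34, 11, 77])
= compare 42 with rec_max([34, 11, 77])
= compare 34 with rec_max([11, 77])
= compare 11 with rec_max([77])
Base: rec_max([77]) = 77
compare 11 with 77: max = 77
compare 34 with 77: max = 77
compare 42 with 77: max = 77
compare 39 with 77: max = 77
= 77


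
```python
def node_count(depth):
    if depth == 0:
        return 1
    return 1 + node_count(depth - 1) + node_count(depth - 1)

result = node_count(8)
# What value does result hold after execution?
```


node_count(8)
= 1 + node_count(7) + node_count(7)
= 1 + 2 * node_count(7)
node_count(k) = 2^(k+1) - 1
node_count(0) = 1
node_count(1) = 3
node_count(2) = 7
node_count(3) = 15
node_count(4) = 31
node_count(8) = 2^9 - 1 = 511


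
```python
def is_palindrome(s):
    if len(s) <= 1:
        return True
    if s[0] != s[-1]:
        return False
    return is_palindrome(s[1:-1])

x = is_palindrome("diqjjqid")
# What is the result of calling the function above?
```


is_palindrome("diqjjqid")
"diqjjqid": s[0]='d' == s[-1]='d' -> is_palindrome("iqjjqi")
"iqjjqi": s[0]='i' == s[-1]='i' -> is_palindrome("qjjq")
"qjjq": s[0]='q' == s[-1]='q' -> is_palindrome("jj")
"jj": s[0]='j' == s[-1]='j' -> is_palindrome("")
"": len <= 1 -> True
= True


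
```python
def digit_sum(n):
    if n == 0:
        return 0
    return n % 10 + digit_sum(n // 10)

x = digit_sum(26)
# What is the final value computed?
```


digit_sum(26)
= 6 + digit_sum(2)
= 6 + 2 + digit_sum(0)
= 6 + 2 + 0
= 8


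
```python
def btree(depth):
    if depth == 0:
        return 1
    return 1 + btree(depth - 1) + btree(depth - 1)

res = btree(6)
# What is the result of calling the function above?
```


btree(6)
= 1 + btree(5) + btree(5)
= 1 + 2 * btree(5)
btree(k) = 2^(k+1) - 1
btree(0) = 1
btree(1) = 3
btree(2) = 7
btree(3) = 15
btree(4) = 31
btree(6) = 2^7 - 1 = 127


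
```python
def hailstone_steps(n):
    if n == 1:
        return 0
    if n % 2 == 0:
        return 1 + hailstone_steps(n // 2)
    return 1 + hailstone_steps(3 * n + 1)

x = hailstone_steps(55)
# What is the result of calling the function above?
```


hailstone_steps(55)
55 is odd -> 3*55+1 = 166 -> hailstone_steps(166)
166 is even -> hailstone_steps(83)
83 is odd -> 3*83+1 = 250 -> hailstone_steps(250)
250 is even -> hailstone_steps(125)
125 is odd -> 3*125+1 = 376 -> hailstone_steps(376)
376 is even -> hailstone_steps(188)
188 is even -> hailstone_steps(94)
94 is even -> hailstone_steps(47)
47 is odd -> 3*47+1 = 142 -> hailstone_steps(142)
142 is even -> hailstone_steps(71)
71 is odd -> 3*71+1 = 214 -> hailstone_steps(214)
214 is even -> hailstone_steps(107)
107 is odd -> 3*107+1 = 322 -> hailstone_steps(322)
322 is even -> hailstone_steps(161)
161 is odd -> 3*161+1 = 484 -> hailstone_steps(484)
484 is even -> hailstone_steps(242)
242 is even -> hailstone_steps(121)
121 is odd -> 3*121+1 = 364 -> hailstone_steps(364)
364 is even -> hailstone_steps(182)
182 is even -> hailstone_steps(91)
91 is odd -> 3*91+1 = 274 -> hailstone_steps(274)
274 is even -> hailstone_steps(137)
137 is odd -> 3*137+1 = 412 -> hailstone_steps(412)
412 is even -> hailstone_steps(206)
206 is even -> hailstone_steps(103)
103 is odd -> 3*103+1 = 310 -> hailstone_steps(310)
310 is even -> hailstone_steps(155)
155 is odd -> 3*155+1 = 466 -> hailstone_steps(466)
466 is even -> hailstone_steps(233)
233 is odd -> 3*233+1 = 700 -> hailstone_steps(700)
700 is even -> hailstone_steps(350)
350 is even -> hailstone_steps(175)
175 is odd -> 3*175+1 = 526 -> hailstone_steps(526)
526 is even -> hailstone_steps(263)
263 is odd -> 3*263+1 = 790 -> hailstone_steps(790)
790 is even -> hailstone_steps(395)
395 is odd -> 3*395+1 = 1186 -> hailstone_steps(1186)
1186 is even -> hailstone_steps(593)
593 is odd -> 3*593+1 = 1780 -> hailstone_steps(1780)
1780 is even -> hailstone_steps(890)
890 is even -> hailstone_steps(445)
445 is odd -> 3*445+1 = 1336 -> hailstone_steps(1336)
1336 is even -> hailstone_steps(668)
668 is even -> hailstone_steps(334)
334 is even -> hailstone_steps(167)
167 is odd -> 3*167+1 = 502 -> hailstone_steps(502)
502 is even -> hailstone_steps(251)
251 is odd -> 3*251+1 = 754 -> hailstone_steps(754)
754 is even -> hailstone_steps(377)
377 is odd -> 3*377+1 = 1132 -> hailstone_steps(1132)
1132 is even -> hailstone_steps(566)
566 is even -> hailstone_steps(283)
283 is odd -> 3*283+1 = 850 -> hailstone_steps(850)
850 is even -> hailstone_steps(425)
425 is odd -> 3*425+1 = 1276 -> hailstone_steps(1276)
1276 is even -> hailstone_steps(638)
638 is even -> hailstone_steps(319)
319 is odd -> 3*319+1 = 958 -> hailstone_steps(958)
958 is even -> hailstone_steps(479)
479 is odd -> 3*479+1 = 1438 -> hailstone_steps(1438)
1438 is even -> hailstone_steps(719)
719 is odd -> 3*719+1 = 2158 -> hailstone_steps(2158)
2158 is even -> hailstone_steps(1079)
1079 is odd -> 3*1079+1 = 3238 -> hailstone_steps(3238)
3238 is even -> hailstone_steps(1619)
1619 is odd -> 3*1619+1 = 4858 -> hailstone_steps(4858)
4858 is even -> hailstone_steps(2429)
2429 is odd -> 3*2429+1 = 7288 -> hailstone_steps(7288)
7288 is even -> hailstone_steps(3644)
3644 is even -> hailstone_steps(1822)
1822 is even -> hailstone_steps(911)
911 is odd -> 3*911+1 = 2734 -> hailstone_steps(2734)
2734 is even -> hailstone_steps(1367)
1367 is odd -> 3*1367+1 = 4102 -> hailstone_steps(4102)
4102 is even -> hailstone_steps(2051)
2051 is odd -> 3*2051+1 = 6154 -> hailstone_steps(6154)
6154 is even -> hailstone_steps(3077)
3077 is odd -> 3*3077+1 = 9232 -> hailstone_steps(9232)
9232 is even -> hailstone_steps(4616)
4616 is even -> hailstone_steps(2308)
2308 is even -> hailstone_steps(1154)
1154 is even -> hailstone_steps(577)
577 is odd -> 3*577+1 = 1732 -> hailstone_steps(1732)
1732 is even -> hailstone_steps(866)
866 is even -> hailstone_steps(433)
433 is odd -> 3*433+1 = 1300 -> hailstone_steps(1300)
1300 is even -> hailstone_steps(650)
650 is even -> hailstone_steps(325)
325 is odd -> 3*325+1 = 976 -> hailstone_steps(976)
976 is even -> hailstone_steps(488)
488 is even -> hailstone_steps(244)
244 is even -> hailstone_steps(122)
122 is even -> hailstone_steps(61)
61 is odd -> 3*61+1 = 184 -> hailstone_steps(184)
184 is even -> hailstone_steps(92)
92 is even -> hailstone_steps(46)
46 is even -> hailstone_steps(23)
23 is odd -> 3*23+1 = 70 -> hailstone_steps(70)
70 is even -> hailstone_steps(35)
35 is odd -> 3*35+1 = 106 -> hailstone_steps(106)
106 is even -> hailstone_steps(53)
53 is odd -> 3*53+1 = 160 -> hailstone_steps(160)
160 is even -> hailstone_steps(80)
80 is even -> hailstone_steps(40)
40 is even -> hailstone_steps(20)
20 is even -> hailstone_steps(10)
10 is even -> hailstone_steps(5)
5 is odd -> 3*5+1 = 16 -> hailstone_steps(16)
16 is even -> hailstone_steps(8)
8 is even -> hailstone_steps(4)
4 is even -> hailstone_steps(2)
2 is even -> hailstone_steps(1)
Reached 1 after 112 steps
= 112


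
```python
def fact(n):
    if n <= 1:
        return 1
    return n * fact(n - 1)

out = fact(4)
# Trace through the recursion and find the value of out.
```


fact(4)
= 4 * fact(3)
= 4 * 3 * fact(2)
= 4 * 3 * 2 * fact(1)
= 4 * 3 * 2 * 1
= 24


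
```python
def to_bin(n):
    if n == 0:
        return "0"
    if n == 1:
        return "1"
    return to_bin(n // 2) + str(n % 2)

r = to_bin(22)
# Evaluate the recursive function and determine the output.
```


to_bin(22)
= to_bin(11) + "0"
= to_bin(5) + "1" + "0"
= to_bin(2) + "1" + "1" + "0"
= to_bin(1) + "0" + "1" + "1" + "0"
= "1" + "0" + "1" + "1" + "0"
= "10110"


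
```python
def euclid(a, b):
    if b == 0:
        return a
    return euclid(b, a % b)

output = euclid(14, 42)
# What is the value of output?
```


euclid(14, 42)
= euclid(42, 14 % 42) = euclid(42, 14)
= euclid(14, 42 % 14) = euclid(14, 0)
b == 0, return a = 14


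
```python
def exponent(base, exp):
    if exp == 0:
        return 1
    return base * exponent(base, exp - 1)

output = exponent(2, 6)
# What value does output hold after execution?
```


exponent(2, 6)
= 2 * exponent(2, 5)
= 2 * 2 * exponent(2, 4)
= 2 * 2 * 2 * exponent(2, 3)
= 2 * 2 * 2 * 2 * exponent(2, 2)
= 2 * 2 * 2 * 2 * 2 * exponent(2, 1)
= 2 * 2 * 2 * 2 * 2 * 2 * exponent(2, 0)
= 2 * 2 * 2 * 2 * 2 * 2 * 1
= 64


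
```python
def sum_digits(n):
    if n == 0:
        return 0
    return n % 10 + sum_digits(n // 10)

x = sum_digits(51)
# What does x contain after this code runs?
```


sum_digits(51)
= 1 + sum_digits(5)
= 1 + 5 + sum_digits(0)
= 1 + 5 + 0
= 6


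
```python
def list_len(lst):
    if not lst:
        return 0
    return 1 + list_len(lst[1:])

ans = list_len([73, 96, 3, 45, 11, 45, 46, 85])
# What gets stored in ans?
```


list_len([73, 96, 3, 45, 11, 45, 46, 85])
= 1 + list_len([96, 3, 45, 11, 45, 46, 85])
= 1 + 1 + list_len([3, 45, 11, 45, 46, 85])
= 1 + 1 + 1 + list_len([45, 11, 45, 46, 85])
= 1 + 1 + 1 + 1 + list_len([11, 45, 46, 85])
= 1 + 1 + 1 + 1 + 1 + list_len([45, 46, 85])
= 1 + 1 + 1 + 1 + 1 + 1 + list_len([46, 85])
= 1 + 1 + 1 + 1 + 1 + 1 + 1 + list_len([85])
= 1 + 1 + 1 + 1 + 1 + 1 + 1 + 1 + list_len([])
= 1 + 1 + 1 + 1 + 1 + 1 + 1 + 1 + 0
= 8


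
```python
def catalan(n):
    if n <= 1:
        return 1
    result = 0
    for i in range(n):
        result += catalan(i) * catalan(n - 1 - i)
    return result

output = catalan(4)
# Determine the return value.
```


catalan(4)
= sum of catalan(i) * catalan(4-1-i) for i in 0..3
First compute sub-values bottom-up:
  catalan(0) = 1, catalan(1) = 1
  catalan(2) = 1*1 + 1*1 = 2
  catalan(3) = 1*2 + 1*1 + 2*1 = 5
Now catalan(4):
  catalan(0)*catalan(3) = 1*5 = 5
  catalan(1)*catalan(2) = 1*2 = 2
  catalan(2)*catalan(1) = 2*1 = 2
  catalan(3)*catalan(0) = 5*1 = 5
= 5 + 2 + 2 + 5
= 14


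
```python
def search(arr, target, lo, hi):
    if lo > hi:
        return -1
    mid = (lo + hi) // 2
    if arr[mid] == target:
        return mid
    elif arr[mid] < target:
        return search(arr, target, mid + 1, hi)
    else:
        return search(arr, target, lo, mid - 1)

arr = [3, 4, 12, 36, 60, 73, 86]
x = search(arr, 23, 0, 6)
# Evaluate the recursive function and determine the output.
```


search(arr, 23, 0, 6)
lo=0, hi=6, mid=3, arr[mid]=36
36 > 23, search left half
lo=0, hi=2, mid=1, arr[mid]=4
4 < 23, search right half
lo=2, hi=2, mid=2, arr[mid]=12
12 < 23, search right half
lo > hi, target not found, return -1
= -1


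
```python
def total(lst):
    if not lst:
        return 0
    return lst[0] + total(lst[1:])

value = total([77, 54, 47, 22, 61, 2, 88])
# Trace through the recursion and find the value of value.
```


total([77, 54, 47, 22, 61, 2, 88])
= 77 + total([54, 47, 22, 61, 2, 88])
= 77 + 54 + total([47, 22, 61, 2, 88])
= 77 + 54 + 47 + total([22, 61, 2, 88])
= 77 + 54 + 47 + 22 + total([61, 2, 88])
= 77 + 54 + 47 + 22 + 61 + total([2, 88])
= 77 + 54 + 47 + 22 + 61 + 2 + total([88])
= 77 + 54 + 47 + 22 + 61 + 2 + 88 + total([])
= 77 + 54 + 47 + 22 + 61 + 2 + 88 + 0
= 351


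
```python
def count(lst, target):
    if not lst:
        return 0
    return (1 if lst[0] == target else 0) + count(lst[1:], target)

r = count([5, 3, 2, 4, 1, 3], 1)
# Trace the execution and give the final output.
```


count([5, 3, 2, 4, 1, 3], 1)
lst[0]=5 != 1: 0 + count([3, 2, 4, 1, 3], 1)
lst[0]=3 != 1: 0 + count([2, 4, 1, 3], 1)
lst[0]=2 != 1: 0 + count([4, 1, 3], 1)
lst[0]=4 != 1: 0 + count([1, 3], 1)
lst[0]=1 == 1: 1 + count([3], 1)
lst[0]=3 != 1: 0 + count([], 1)
= 1


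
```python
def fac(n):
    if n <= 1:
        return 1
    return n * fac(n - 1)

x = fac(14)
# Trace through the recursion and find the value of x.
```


fac(14)
= 14 * fac(13)
= 14 * 13 * fac(12)
= 14 * 13 * 12 * fac(11)
= 14 * 13 * 12 * 11 * fac(10)
= 14 * 13 * 12 * 11 * 10 * fac(9)
= 14 * 13 * 12 * 11 * 10 * 9 * fac(8)
= 14 * 13 * 12 * 11 * 10 * 9 * 8 * fac(7)
= 14 * 13 * 12 * 11 * 10 * 9 * 8 * 7 * fac(6)
= 14 * 13 * 12 * 11 * 10 * 9 * 8 * 7 * 6 * fac(5)
= 14 * 13 * 12 * 11 * 10 * 9 * 8 * 7 * 6 * 5 * fac(4)
= 14 * 13 * 12 * 11 * 10 * 9 * 8 * 7 * 6 * 5 * 4 * fac(3)
= 14 * 13 * 12 * 11 * 10 * 9 * 8 * 7 * 6 * 5 * 4 * 3 * fac(2)
= 14 * 13 * 12 * 11 * 10 * 9 * 8 * 7 * 6 * 5 * 4 * 3 * 2 * fac(1)
= 14 * 13 * 12 * 11 * 10 * 9 * 8 * 7 * 6 * 5 * 4 * 3 * 2 * 1
= 87178291200


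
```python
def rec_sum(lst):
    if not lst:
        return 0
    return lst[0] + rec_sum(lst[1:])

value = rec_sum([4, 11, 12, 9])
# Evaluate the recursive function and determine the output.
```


rec_sum([4, 11, 12, 9])
= 4 + rec_sum([11, 12, 9])
= 4 + 11 + rec_sum([12, 9])
= 4 + 11 + 12 + rec_sum([9])
= 4 + 11 + 12 + 9 + rec_sum([])
= 4 + 11 + 12 + 9 + 0
= 36


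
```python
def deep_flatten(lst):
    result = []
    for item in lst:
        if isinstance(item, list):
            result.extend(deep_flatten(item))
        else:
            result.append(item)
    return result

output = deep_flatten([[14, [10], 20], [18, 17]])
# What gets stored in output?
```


deep_flatten([[14, [10], 20], [18, 17]])
Processing each element:
  [14, [10], 20] is a list -> deep_flatten recursively -> [14, 10, 20]
  [18, 17] is a list -> deep_flatten recursively -> [18, 17]
= [14, 10, 20, 18, 17]


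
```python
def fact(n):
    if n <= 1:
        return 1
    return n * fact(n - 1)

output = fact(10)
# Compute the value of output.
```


fact(10)
= 10 * fact(9)
= 10 * 9 * fact(8)
= 10 * 9 * 8 * fact(7)
= 10 * 9 * 8 * 7 * fact(6)
= 10 * 9 * 8 * 7 * 6 * fact(5)
= 10 * 9 * 8 * 7 * 6 * 5 * fact(4)
= 10 * 9 * 8 * 7 * 6 * 5 * 4 * fact(3)
= 10 * 9 * 8 * 7 * 6 * 5 * 4 * 3 * fact(2)
= 10 * 9 * 8 * 7 * 6 * 5 * 4 * 3 * 2 * fact(1)
= 10 * 9 * 8 * 7 * 6 * 5 * 4 * 3 * 2 * 1
= 3628800


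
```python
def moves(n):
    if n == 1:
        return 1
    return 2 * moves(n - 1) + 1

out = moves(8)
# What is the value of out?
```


moves(8)
= 2 * moves(7) + 1
= 2 * (2 * moves(6) + 1) + 1
= 2 * (2 * (2 * moves(5) + 1) + 1) + 1
= 2 * (2 * (2 * (2 * moves(4) + 1) + 1) + 1) + 1
= 2 * (2 * (2 * (2 * (2 * moves(3) + 1) + 1) + 1) + 1) + 1
= 2 * (2 * (2 * (2 * (2 * (2 * moves(2) + 1) + 1) + 1) + 1) + 1) + 1
= 2 * (2 * (2 * (2 * (2 * (2 * (2 * moves(1) + 1) + 1) + 1) + 1) + 1) + 1) + 1
Now compute bottom-up:
moves(1) = 1
moves(2) = 2 * 1 + 1 = 3
moves(3) = 2 * 3 + 1 = 7
moves(4) = 2 * 7 + 1 = 15
moves(5) = 2 * 15 + 1 = 31
moves(6) = 2 * 31 + 1 = 63
moves(7) = 2 * 63 + 1 = 127
moves(8) = 2 * 127 + 1 = 255
= 255


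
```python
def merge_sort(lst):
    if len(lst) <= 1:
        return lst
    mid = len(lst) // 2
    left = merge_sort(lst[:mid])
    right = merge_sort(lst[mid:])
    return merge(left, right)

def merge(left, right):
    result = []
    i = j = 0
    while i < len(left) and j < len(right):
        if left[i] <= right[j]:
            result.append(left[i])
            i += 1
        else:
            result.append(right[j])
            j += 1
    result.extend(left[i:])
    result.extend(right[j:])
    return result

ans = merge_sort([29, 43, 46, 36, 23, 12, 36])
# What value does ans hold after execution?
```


merge_sort([29, 43, 46, 36, 23, 12, 36])
Split into [29, 43, 46] and [36, 23, 12, 36]
Left sorted: [29, 43, 46]
Right sorted: [12, 23, 36, 36]
Merge [29, 43, 46] and [12, 23, 36, 36]
= [12, 23, 29, 36, 36, 43, 46]


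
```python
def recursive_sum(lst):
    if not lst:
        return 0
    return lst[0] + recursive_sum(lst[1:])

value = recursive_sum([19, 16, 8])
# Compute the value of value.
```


recursive_sum([19, 16, 8])
= 19 + recursive_sum([16, 8])
= 19 + 16 + recursive_sum([8])
= 19 + 16 + 8 + recursive_sum([])
= 19 + 16 + 8 + 0
= 43


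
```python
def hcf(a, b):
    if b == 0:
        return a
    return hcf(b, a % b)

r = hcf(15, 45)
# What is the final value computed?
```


hcf(15, 45)
= hcf(45, 15 % 45) = hcf(45, 15)
= hcf(15, 45 % 15) = hcf(15, 0)
b == 0, return a = 15


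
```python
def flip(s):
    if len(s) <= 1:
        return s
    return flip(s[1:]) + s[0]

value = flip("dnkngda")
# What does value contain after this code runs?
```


flip("dnkngda")
= flip("nkngda") + "d"
= flip("kngda") + "n" + "d"
= flip("ngda") + "k" + "n" + "d"
= flip("gda") + "n" + "k" + "n" + "d"
= flip("da") + "g" + "n" + "k" + "n" + "d"
= flip("a") + "d" + "g" + "n" + "k" + "n" + "d"
= "a" + "d" + "g" + "n" + "k" + "n" + "d"
= "adgnknd"


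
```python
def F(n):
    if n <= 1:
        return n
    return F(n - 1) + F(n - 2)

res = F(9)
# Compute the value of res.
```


F(9)
= F(8) + F(7)
= (F(7) + F(6)) + F(7)
Computing bottom-up: F(0)=0, F(1)=1, F(2)=1, F(3)=2, F(4)=3, F(5)=5, F(6)=8, F(7)=13, F(8)=21, F(9)=34
= 34


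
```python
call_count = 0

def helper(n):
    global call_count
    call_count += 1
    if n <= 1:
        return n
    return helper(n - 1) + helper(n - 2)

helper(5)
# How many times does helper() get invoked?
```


helper(5) calls helper(4) and helper(3); each non-base call branches into two more.
Let C(k) = total number of calls made by helper(k), including the call to helper(k) itself.
Base cases: C(0) = 1, C(1) = 1
Recurrence: C(k) = 1 + C(k-1) + C(k-2)
  C(2) = 1 + C(1) + C(0) = 1 + 1 + 1 = 3
  C(3) = 1 + C(2) + C(1) = 1 + 3 + 1 = 5
  C(4) = 1 + C(3) + C(2) = 1 + 5 + 3 = 9
  C(5) = 1 + C(4) + C(3) = 1 + 9 + 5 = 15
Total calls = C(5) = 15


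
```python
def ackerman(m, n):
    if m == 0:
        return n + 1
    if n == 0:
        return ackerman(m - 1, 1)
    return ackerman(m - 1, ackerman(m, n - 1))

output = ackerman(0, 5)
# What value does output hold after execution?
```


ackerman(0, 5)
m == 0: return 5 + 1 = 6
= 6


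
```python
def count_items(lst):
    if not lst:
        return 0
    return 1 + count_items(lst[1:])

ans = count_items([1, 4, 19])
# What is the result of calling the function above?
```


count_items([1, 4, 19])
= 1 + count_items([4, 19])
= 1 + 1 + count_items([19])
= 1 + 1 + 1 + count_items([])
= 1 + 1 + 1 + 0
= 3


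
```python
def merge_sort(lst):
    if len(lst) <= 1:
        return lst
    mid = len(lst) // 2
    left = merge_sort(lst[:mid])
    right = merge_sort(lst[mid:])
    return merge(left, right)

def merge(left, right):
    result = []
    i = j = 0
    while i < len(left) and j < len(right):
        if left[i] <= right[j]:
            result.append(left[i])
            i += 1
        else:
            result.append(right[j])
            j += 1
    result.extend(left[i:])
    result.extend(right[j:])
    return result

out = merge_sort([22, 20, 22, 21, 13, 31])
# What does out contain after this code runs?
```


merge_sort([22, 20, 22, 21, 13, 31])
Split into [22, 20, 22] and [21, 13, 31]
Left sorted: [20, 22, 22]
Right sorted: [13, 21, 31]
Merge [20, 22, 22] and [13, 21, 31]
= [13, 20, 21, 22, 22, 31]


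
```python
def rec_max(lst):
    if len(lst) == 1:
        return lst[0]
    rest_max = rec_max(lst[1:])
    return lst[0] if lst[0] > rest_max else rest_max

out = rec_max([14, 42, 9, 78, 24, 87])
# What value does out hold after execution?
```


rec_max([14, 42, 9, 78, 24, 87])
= compare 14 with rec_max([42, 9, 78, 24, 87])
= compare 42 with rec_max([9, 78, 24, 87])
= compare 9 with rec_max([78, 24, 87])
= compare 78 with rec_max([24, 87])
= compare 24 with rec_max([87])
Base: rec_max([87]) = 87
compare 24 with 87: max = 87
compare 78 with 87: max = 87
compare 9 with 87: max = 87
compare 42 with 87: max = 87
compare 14 with 87: max = 87
= 87


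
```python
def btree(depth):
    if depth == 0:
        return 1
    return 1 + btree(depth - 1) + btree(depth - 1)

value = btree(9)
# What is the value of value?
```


btree(9)
= 1 + btree(8) + btree(8)
= 1 + 2 * btree(8)
btree(k) = 2^(k+1) - 1
btree(0) = 1
btree(1) = 3
btree(2) = 7
btree(3) = 15
btree(4) = 31
btree(9) = 2^10 - 1 = 1023


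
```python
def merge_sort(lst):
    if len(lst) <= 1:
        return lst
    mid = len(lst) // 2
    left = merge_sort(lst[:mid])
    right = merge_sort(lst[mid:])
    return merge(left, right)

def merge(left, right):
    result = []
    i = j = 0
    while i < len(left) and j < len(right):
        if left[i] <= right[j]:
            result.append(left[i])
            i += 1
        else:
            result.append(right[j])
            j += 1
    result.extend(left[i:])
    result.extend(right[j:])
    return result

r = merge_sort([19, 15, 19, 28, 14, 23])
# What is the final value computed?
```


merge_sort([19, 15, 19, 28, 14, 23])
Split into [19, 15, 19] and [28, 14, 23]
Left sorted: [15, 19, 19]
Right sorted: [14, 23, 28]
Merge [15, 19, 19] and [14, 23, 28]
= [14, 15, 19, 19, 23, 28]


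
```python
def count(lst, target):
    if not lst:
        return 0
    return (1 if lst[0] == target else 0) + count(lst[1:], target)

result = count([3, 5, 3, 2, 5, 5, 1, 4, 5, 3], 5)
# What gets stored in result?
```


count([3, 5, 3, 2, 5, 5, 1, 4, 5, 3], 5)
lst[0]=3 != 5: 0 + count([5, 3, 2, 5, 5, 1, 4, 5, 3], 5)
lst[0]=5 == 5: 1 + count([3, 2, 5, 5, 1, 4, 5, 3], 5)
lst[0]=3 != 5: 0 + count([2, 5, 5, 1, 4, 5, 3], 5)
lst[0]=2 != 5: 0 + count([5, 5, 1, 4, 5, 3], 5)
lst[0]=5 == 5: 1 + count([5, 1, 4, 5, 3], 5)
lst[0]=5 == 5: 1 + count([1, 4, 5, 3], 5)
lst[0]=1 != 5: 0 + count([4, 5, 3], 5)
lst[0]=4 != 5: 0 + count([5, 3], 5)
lst[0]=5 == 5: 1 + count([3], 5)
lst[0]=3 != 5: 0 + count([], 5)
= 4


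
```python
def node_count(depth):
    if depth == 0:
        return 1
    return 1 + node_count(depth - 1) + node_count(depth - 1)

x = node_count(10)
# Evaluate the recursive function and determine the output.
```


node_count(10)
= 1 + node_count(9) + node_count(9)
= 1 + 2 * node_count(9)
node_count(k) = 2^(k+1) - 1
node_count(0) = 1
node_count(1) = 3
node_count(2) = 7
node_count(3) = 15
node_count(4) = 31
node_count(10) = 2^11 - 1 = 2047


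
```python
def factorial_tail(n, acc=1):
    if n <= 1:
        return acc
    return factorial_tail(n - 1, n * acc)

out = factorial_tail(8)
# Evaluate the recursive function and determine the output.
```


factorial_tail(8, 1)
= factorial_tail(7, 8 * 1) = factorial_tail(7, 8)
= factorial_tail(6, 7 * 8) = factorial_tail(6, 56)
= factorial_tail(5, 6 * 56) = factorial_tail(5, 336)
= factorial_tail(4, 5 * 336) = factorial_tail(4, 1680)
= factorial_tail(3, 4 * 1680) = factorial_tail(3, 6720)
= factorial_tail(2, 3 * 6720) = factorial_tail(2, 20160)
= factorial_tail(1, 2 * 20160) = factorial_tail(1, 40320)
n <= 1, return acc = 40320


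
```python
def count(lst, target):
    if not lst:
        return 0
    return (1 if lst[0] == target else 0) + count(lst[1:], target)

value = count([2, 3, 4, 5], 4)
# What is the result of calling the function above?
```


count([2, 3, 4, 5], 4)
lst[0]=2 != 4: 0 + count([3, 4, 5], 4)
lst[0]=3 != 4: 0 + count([4, 5], 4)
lst[0]=4 == 4: 1 + count([5], 4)
lst[0]=5 != 4: 0 + count([], 4)
= 1


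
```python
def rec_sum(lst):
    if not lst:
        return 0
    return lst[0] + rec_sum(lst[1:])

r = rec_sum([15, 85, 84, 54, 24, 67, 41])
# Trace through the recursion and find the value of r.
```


rec_sum([15, 85, 84, 54, 24, 67, 41])
= 15 + rec_sum([85, 84, 54, 24, 67, 41])
= 15 + 85 + rec_sum([84, 54, 24, 67, 41])
= 15 + 85 + 84 + rec_sum([54, 24, 67, 41])
= 15 + 85 + 84 + 54 + rec_sum([24, 67, 41])
= 15 + 85 + 84 + 54 + 24 + rec_sum([67, 41])
= 15 + 85 + 84 + 54 + 24 + 67 + rec_sum([41])
= 15 + 85 + 84 + 54 + 24 + 67 + 41 + rec_sum([])
= 15 + 85 + 84 + 54 + 24 + 67 + 41 + 0
= 370


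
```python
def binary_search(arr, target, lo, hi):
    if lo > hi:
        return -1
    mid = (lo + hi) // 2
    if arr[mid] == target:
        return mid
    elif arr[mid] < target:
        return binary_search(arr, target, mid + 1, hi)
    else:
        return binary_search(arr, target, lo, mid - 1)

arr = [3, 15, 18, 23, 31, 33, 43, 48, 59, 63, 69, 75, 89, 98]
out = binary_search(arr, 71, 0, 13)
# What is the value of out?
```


binary_search(arr, 71, 0, 13)
lo=0, hi=13, mid=6, arr[mid]=43
43 < 71, search right half
lo=7, hi=13, mid=10, arr[mid]=69
69 < 71, search right half
lo=11, hi=13, mid=12, arr[mid]=89
89 > 71, search left half
lo=11, hi=11, mid=11, arr[mid]=75
75 > 71, search left half
lo > hi, target not found, return -1
= -1


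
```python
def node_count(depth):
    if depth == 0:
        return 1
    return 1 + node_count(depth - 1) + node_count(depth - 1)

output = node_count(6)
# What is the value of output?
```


node_count(6)
= 1 + node_count(5) + node_count(5)
= 1 + 2 * node_count(5)
node_count(k) = 2^(k+1) - 1
node_count(0) = 1
node_count(1) = 3
node_count(2) = 7
node_count(3) = 15
node_count(4) = 31
node_count(6) = 2^7 - 1 = 127
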